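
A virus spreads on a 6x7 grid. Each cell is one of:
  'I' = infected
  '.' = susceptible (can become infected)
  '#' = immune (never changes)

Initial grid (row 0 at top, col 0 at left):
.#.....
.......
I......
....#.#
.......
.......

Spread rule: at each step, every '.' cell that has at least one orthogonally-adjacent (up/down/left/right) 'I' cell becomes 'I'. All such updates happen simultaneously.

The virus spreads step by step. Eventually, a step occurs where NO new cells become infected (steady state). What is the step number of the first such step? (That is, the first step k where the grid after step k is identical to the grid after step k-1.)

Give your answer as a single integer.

Step 0 (initial): 1 infected
Step 1: +3 new -> 4 infected
Step 2: +5 new -> 9 infected
Step 3: +5 new -> 14 infected
Step 4: +6 new -> 20 infected
Step 5: +5 new -> 25 infected
Step 6: +6 new -> 31 infected
Step 7: +4 new -> 35 infected
Step 8: +3 new -> 38 infected
Step 9: +1 new -> 39 infected
Step 10: +0 new -> 39 infected

Answer: 10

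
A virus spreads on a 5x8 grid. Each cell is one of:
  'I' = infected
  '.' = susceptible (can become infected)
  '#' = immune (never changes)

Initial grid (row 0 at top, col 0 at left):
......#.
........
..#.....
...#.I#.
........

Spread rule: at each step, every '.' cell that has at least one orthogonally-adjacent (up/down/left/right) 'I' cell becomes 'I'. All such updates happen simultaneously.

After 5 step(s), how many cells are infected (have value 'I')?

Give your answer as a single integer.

Answer: 26

Derivation:
Step 0 (initial): 1 infected
Step 1: +3 new -> 4 infected
Step 2: +5 new -> 9 infected
Step 3: +7 new -> 16 infected
Step 4: +5 new -> 21 infected
Step 5: +5 new -> 26 infected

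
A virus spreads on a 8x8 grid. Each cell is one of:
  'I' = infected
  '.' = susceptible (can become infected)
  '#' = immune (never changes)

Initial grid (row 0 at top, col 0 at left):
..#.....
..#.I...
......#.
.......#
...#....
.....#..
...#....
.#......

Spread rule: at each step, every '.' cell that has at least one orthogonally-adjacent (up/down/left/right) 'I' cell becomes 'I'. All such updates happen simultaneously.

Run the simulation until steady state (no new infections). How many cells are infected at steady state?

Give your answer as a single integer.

Answer: 56

Derivation:
Step 0 (initial): 1 infected
Step 1: +4 new -> 5 infected
Step 2: +6 new -> 11 infected
Step 3: +6 new -> 17 infected
Step 4: +7 new -> 24 infected
Step 5: +7 new -> 31 infected
Step 6: +9 new -> 40 infected
Step 7: +8 new -> 48 infected
Step 8: +5 new -> 53 infected
Step 9: +2 new -> 55 infected
Step 10: +1 new -> 56 infected
Step 11: +0 new -> 56 infected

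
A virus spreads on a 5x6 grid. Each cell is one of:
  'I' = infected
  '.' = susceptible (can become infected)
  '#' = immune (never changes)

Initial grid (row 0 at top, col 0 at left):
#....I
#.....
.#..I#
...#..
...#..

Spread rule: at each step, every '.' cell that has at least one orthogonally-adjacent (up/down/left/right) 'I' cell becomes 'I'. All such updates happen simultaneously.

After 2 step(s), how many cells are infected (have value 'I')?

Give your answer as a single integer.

Answer: 12

Derivation:
Step 0 (initial): 2 infected
Step 1: +5 new -> 7 infected
Step 2: +5 new -> 12 infected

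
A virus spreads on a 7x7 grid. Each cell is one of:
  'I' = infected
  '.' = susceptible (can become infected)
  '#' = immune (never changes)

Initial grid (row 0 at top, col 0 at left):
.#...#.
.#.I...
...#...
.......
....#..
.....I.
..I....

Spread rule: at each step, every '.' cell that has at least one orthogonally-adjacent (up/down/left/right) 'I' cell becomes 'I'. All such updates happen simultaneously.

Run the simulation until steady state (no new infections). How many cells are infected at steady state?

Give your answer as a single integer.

Answer: 44

Derivation:
Step 0 (initial): 3 infected
Step 1: +10 new -> 13 infected
Step 2: +13 new -> 26 infected
Step 3: +9 new -> 35 infected
Step 4: +6 new -> 41 infected
Step 5: +2 new -> 43 infected
Step 6: +1 new -> 44 infected
Step 7: +0 new -> 44 infected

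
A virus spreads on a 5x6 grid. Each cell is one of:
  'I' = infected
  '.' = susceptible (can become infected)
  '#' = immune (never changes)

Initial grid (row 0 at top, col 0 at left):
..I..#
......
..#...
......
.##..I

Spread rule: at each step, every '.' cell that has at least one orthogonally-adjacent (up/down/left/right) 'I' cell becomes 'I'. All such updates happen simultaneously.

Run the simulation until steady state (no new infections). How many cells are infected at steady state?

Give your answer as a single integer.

Step 0 (initial): 2 infected
Step 1: +5 new -> 7 infected
Step 2: +7 new -> 14 infected
Step 3: +7 new -> 21 infected
Step 4: +3 new -> 24 infected
Step 5: +1 new -> 25 infected
Step 6: +1 new -> 26 infected
Step 7: +0 new -> 26 infected

Answer: 26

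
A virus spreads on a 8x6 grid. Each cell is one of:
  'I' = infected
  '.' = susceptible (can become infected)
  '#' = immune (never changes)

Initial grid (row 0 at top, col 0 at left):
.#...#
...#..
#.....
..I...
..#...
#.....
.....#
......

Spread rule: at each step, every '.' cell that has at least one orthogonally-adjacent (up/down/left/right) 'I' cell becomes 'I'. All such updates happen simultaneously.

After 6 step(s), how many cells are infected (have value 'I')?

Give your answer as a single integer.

Step 0 (initial): 1 infected
Step 1: +3 new -> 4 infected
Step 2: +7 new -> 11 infected
Step 3: +8 new -> 19 infected
Step 4: +9 new -> 28 infected
Step 5: +9 new -> 37 infected
Step 6: +3 new -> 40 infected

Answer: 40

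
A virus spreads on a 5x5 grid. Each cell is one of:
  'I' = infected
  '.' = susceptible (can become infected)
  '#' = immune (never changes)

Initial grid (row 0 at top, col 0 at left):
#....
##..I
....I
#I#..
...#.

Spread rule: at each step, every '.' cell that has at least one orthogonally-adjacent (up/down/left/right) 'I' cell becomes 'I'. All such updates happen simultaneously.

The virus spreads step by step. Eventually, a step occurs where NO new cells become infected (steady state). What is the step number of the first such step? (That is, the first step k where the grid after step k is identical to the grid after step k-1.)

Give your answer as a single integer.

Answer: 5

Derivation:
Step 0 (initial): 3 infected
Step 1: +6 new -> 9 infected
Step 2: +8 new -> 17 infected
Step 3: +1 new -> 18 infected
Step 4: +1 new -> 19 infected
Step 5: +0 new -> 19 infected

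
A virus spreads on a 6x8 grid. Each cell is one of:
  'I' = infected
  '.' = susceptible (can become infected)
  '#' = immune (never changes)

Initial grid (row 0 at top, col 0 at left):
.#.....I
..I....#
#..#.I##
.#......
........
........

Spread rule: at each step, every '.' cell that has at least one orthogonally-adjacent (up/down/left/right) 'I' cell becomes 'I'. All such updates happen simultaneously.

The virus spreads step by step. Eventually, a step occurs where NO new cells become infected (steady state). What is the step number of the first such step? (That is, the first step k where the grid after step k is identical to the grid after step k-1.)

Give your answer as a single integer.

Step 0 (initial): 3 infected
Step 1: +8 new -> 11 infected
Step 2: +10 new -> 21 infected
Step 3: +8 new -> 29 infected
Step 4: +6 new -> 35 infected
Step 5: +4 new -> 39 infected
Step 6: +2 new -> 41 infected
Step 7: +0 new -> 41 infected

Answer: 7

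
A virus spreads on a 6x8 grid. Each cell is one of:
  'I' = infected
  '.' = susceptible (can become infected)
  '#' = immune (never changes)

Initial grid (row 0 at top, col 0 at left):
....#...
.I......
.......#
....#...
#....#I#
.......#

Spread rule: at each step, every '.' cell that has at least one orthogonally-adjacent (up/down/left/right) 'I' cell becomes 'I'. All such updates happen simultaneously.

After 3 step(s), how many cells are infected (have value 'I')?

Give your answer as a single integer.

Answer: 27

Derivation:
Step 0 (initial): 2 infected
Step 1: +6 new -> 8 infected
Step 2: +10 new -> 18 infected
Step 3: +9 new -> 27 infected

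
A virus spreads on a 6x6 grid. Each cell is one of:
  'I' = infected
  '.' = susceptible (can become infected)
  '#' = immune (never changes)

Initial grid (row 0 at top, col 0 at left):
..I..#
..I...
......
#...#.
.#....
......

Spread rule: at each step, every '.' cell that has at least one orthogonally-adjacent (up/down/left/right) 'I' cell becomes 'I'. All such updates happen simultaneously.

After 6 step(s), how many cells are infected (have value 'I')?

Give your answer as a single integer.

Answer: 30

Derivation:
Step 0 (initial): 2 infected
Step 1: +5 new -> 7 infected
Step 2: +7 new -> 14 infected
Step 3: +6 new -> 20 infected
Step 4: +3 new -> 23 infected
Step 5: +4 new -> 27 infected
Step 6: +3 new -> 30 infected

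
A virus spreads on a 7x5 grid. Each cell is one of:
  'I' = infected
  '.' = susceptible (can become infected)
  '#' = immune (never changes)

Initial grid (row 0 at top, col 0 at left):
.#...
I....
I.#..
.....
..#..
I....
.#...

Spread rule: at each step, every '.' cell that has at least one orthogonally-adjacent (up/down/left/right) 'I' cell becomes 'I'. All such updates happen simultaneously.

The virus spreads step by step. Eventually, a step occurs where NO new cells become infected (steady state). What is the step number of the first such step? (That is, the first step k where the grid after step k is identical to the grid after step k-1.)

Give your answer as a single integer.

Answer: 6

Derivation:
Step 0 (initial): 3 infected
Step 1: +7 new -> 10 infected
Step 2: +4 new -> 14 infected
Step 3: +5 new -> 19 infected
Step 4: +7 new -> 26 infected
Step 5: +5 new -> 31 infected
Step 6: +0 new -> 31 infected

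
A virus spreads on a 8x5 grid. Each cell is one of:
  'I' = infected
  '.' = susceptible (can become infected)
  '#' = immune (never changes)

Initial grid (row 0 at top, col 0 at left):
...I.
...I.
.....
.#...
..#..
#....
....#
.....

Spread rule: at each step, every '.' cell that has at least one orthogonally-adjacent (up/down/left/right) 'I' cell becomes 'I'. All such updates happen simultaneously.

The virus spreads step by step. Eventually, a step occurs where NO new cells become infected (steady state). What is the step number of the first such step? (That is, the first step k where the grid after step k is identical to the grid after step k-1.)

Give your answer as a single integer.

Answer: 10

Derivation:
Step 0 (initial): 2 infected
Step 1: +5 new -> 7 infected
Step 2: +5 new -> 12 infected
Step 3: +6 new -> 18 infected
Step 4: +3 new -> 21 infected
Step 5: +4 new -> 25 infected
Step 6: +4 new -> 29 infected
Step 7: +4 new -> 33 infected
Step 8: +2 new -> 35 infected
Step 9: +1 new -> 36 infected
Step 10: +0 new -> 36 infected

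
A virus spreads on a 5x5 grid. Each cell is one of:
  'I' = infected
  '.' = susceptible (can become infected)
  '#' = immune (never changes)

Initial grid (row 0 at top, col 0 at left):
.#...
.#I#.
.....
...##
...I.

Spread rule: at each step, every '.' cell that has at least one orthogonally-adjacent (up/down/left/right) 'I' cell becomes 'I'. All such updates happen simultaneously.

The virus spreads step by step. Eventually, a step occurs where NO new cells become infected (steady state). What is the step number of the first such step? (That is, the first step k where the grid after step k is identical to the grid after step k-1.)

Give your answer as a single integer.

Answer: 6

Derivation:
Step 0 (initial): 2 infected
Step 1: +4 new -> 6 infected
Step 2: +5 new -> 11 infected
Step 3: +5 new -> 16 infected
Step 4: +3 new -> 19 infected
Step 5: +1 new -> 20 infected
Step 6: +0 new -> 20 infected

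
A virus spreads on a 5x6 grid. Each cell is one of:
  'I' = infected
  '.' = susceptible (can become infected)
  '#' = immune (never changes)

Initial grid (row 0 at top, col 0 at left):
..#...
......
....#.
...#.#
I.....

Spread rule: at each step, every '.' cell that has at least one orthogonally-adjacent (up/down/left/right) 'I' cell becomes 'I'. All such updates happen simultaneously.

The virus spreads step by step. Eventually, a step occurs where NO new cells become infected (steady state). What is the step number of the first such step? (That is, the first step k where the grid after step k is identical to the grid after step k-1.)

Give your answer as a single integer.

Answer: 10

Derivation:
Step 0 (initial): 1 infected
Step 1: +2 new -> 3 infected
Step 2: +3 new -> 6 infected
Step 3: +4 new -> 10 infected
Step 4: +4 new -> 14 infected
Step 5: +5 new -> 19 infected
Step 6: +1 new -> 20 infected
Step 7: +2 new -> 22 infected
Step 8: +2 new -> 24 infected
Step 9: +2 new -> 26 infected
Step 10: +0 new -> 26 infected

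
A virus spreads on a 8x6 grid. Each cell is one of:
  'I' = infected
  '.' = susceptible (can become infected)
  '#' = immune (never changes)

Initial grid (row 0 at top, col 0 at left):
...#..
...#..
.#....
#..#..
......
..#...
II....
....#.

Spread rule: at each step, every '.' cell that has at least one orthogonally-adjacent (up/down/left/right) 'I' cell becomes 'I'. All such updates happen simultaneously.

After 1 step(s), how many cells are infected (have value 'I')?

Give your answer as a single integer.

Answer: 7

Derivation:
Step 0 (initial): 2 infected
Step 1: +5 new -> 7 infected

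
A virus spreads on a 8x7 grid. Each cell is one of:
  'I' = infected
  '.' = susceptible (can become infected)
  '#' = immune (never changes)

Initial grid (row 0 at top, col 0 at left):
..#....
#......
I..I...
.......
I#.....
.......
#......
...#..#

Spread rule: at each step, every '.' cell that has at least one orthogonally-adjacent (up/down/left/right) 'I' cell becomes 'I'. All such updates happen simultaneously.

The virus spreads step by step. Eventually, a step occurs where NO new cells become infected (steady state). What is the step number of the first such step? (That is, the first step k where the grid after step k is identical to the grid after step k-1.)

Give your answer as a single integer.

Step 0 (initial): 3 infected
Step 1: +7 new -> 10 infected
Step 2: +10 new -> 20 infected
Step 3: +10 new -> 30 infected
Step 4: +9 new -> 39 infected
Step 5: +6 new -> 45 infected
Step 6: +3 new -> 48 infected
Step 7: +2 new -> 50 infected
Step 8: +0 new -> 50 infected

Answer: 8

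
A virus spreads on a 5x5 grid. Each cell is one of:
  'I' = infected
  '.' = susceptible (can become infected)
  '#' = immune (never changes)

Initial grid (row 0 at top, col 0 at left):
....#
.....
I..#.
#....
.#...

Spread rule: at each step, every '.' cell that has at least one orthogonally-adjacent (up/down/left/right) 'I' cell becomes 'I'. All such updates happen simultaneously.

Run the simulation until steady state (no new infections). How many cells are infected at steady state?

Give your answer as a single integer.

Step 0 (initial): 1 infected
Step 1: +2 new -> 3 infected
Step 2: +4 new -> 7 infected
Step 3: +3 new -> 10 infected
Step 4: +4 new -> 14 infected
Step 5: +4 new -> 18 infected
Step 6: +2 new -> 20 infected
Step 7: +0 new -> 20 infected

Answer: 20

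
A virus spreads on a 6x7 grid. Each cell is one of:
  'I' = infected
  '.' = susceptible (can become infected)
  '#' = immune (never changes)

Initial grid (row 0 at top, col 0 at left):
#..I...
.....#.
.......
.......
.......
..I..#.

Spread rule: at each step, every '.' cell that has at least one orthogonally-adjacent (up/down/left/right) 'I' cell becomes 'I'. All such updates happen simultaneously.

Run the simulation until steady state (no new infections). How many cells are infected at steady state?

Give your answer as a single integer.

Step 0 (initial): 2 infected
Step 1: +6 new -> 8 infected
Step 2: +10 new -> 18 infected
Step 3: +8 new -> 26 infected
Step 4: +7 new -> 33 infected
Step 5: +4 new -> 37 infected
Step 6: +2 new -> 39 infected
Step 7: +0 new -> 39 infected

Answer: 39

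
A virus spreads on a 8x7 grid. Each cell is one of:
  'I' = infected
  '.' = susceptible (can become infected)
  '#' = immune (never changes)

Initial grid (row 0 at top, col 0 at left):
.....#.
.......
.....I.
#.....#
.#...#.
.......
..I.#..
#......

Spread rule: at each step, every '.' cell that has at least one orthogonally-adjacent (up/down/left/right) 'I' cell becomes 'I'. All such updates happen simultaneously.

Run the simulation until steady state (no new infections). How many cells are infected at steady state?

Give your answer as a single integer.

Step 0 (initial): 2 infected
Step 1: +8 new -> 10 infected
Step 2: +10 new -> 20 infected
Step 3: +11 new -> 31 infected
Step 4: +7 new -> 38 infected
Step 5: +6 new -> 44 infected
Step 6: +4 new -> 48 infected
Step 7: +1 new -> 49 infected
Step 8: +0 new -> 49 infected

Answer: 49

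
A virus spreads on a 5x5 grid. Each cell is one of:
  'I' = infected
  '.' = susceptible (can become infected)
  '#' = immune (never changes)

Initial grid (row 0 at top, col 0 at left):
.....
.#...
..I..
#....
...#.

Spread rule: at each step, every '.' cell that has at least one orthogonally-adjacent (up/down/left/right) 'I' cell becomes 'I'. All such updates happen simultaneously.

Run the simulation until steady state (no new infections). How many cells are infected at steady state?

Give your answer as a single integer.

Answer: 22

Derivation:
Step 0 (initial): 1 infected
Step 1: +4 new -> 5 infected
Step 2: +7 new -> 12 infected
Step 3: +6 new -> 18 infected
Step 4: +4 new -> 22 infected
Step 5: +0 new -> 22 infected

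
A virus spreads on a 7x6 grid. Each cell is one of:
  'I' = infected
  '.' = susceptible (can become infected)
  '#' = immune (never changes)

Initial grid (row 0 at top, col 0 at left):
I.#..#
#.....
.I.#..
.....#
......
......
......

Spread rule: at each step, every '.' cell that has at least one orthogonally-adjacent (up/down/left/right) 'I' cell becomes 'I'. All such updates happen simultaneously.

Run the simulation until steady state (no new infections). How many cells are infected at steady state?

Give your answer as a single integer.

Answer: 37

Derivation:
Step 0 (initial): 2 infected
Step 1: +5 new -> 7 infected
Step 2: +4 new -> 11 infected
Step 3: +5 new -> 16 infected
Step 4: +7 new -> 23 infected
Step 5: +7 new -> 30 infected
Step 6: +4 new -> 34 infected
Step 7: +2 new -> 36 infected
Step 8: +1 new -> 37 infected
Step 9: +0 new -> 37 infected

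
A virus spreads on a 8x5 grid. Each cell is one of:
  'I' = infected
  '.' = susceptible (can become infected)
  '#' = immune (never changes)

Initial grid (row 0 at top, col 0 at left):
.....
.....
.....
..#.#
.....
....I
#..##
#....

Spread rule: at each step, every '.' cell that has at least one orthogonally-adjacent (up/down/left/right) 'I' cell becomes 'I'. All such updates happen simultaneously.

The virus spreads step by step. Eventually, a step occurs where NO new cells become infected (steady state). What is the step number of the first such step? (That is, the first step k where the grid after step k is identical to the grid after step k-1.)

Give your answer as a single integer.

Answer: 10

Derivation:
Step 0 (initial): 1 infected
Step 1: +2 new -> 3 infected
Step 2: +2 new -> 5 infected
Step 3: +4 new -> 9 infected
Step 4: +5 new -> 14 infected
Step 5: +7 new -> 21 infected
Step 6: +6 new -> 27 infected
Step 7: +4 new -> 31 infected
Step 8: +2 new -> 33 infected
Step 9: +1 new -> 34 infected
Step 10: +0 new -> 34 infected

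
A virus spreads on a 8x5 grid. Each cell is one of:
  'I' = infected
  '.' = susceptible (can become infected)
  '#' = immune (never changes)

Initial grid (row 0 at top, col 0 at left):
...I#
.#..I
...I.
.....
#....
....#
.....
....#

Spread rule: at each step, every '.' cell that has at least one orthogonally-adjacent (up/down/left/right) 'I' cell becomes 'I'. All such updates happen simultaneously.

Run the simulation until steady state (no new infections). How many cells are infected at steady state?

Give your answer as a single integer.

Step 0 (initial): 3 infected
Step 1: +5 new -> 8 infected
Step 2: +6 new -> 14 infected
Step 3: +6 new -> 20 infected
Step 4: +5 new -> 25 infected
Step 5: +4 new -> 29 infected
Step 6: +3 new -> 32 infected
Step 7: +2 new -> 34 infected
Step 8: +1 new -> 35 infected
Step 9: +0 new -> 35 infected

Answer: 35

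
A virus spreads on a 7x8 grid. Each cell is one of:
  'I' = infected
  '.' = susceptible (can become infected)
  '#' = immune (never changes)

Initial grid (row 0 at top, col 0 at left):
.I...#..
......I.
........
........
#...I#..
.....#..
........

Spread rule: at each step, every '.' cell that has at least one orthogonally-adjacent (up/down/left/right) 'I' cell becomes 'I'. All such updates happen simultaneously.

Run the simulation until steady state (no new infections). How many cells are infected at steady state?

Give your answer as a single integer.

Answer: 52

Derivation:
Step 0 (initial): 3 infected
Step 1: +10 new -> 13 infected
Step 2: +15 new -> 28 infected
Step 3: +13 new -> 41 infected
Step 4: +6 new -> 47 infected
Step 5: +4 new -> 51 infected
Step 6: +1 new -> 52 infected
Step 7: +0 new -> 52 infected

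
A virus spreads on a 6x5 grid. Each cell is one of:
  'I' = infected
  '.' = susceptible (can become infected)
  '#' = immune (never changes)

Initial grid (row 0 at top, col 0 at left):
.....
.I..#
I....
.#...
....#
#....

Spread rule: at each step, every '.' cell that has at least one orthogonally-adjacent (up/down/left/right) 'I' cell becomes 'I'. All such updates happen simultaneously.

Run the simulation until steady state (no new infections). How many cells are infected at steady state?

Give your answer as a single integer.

Answer: 26

Derivation:
Step 0 (initial): 2 infected
Step 1: +5 new -> 7 infected
Step 2: +5 new -> 12 infected
Step 3: +4 new -> 16 infected
Step 4: +5 new -> 21 infected
Step 5: +3 new -> 24 infected
Step 6: +1 new -> 25 infected
Step 7: +1 new -> 26 infected
Step 8: +0 new -> 26 infected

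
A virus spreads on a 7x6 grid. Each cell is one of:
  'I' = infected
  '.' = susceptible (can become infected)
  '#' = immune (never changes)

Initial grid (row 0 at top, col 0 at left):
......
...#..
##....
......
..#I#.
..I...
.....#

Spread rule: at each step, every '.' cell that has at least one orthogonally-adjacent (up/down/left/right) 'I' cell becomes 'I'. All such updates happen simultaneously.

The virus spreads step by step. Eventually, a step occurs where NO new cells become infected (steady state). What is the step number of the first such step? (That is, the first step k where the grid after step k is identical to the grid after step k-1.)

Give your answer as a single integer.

Answer: 8

Derivation:
Step 0 (initial): 2 infected
Step 1: +4 new -> 6 infected
Step 2: +8 new -> 14 infected
Step 3: +8 new -> 22 infected
Step 4: +5 new -> 27 infected
Step 5: +4 new -> 31 infected
Step 6: +4 new -> 35 infected
Step 7: +1 new -> 36 infected
Step 8: +0 new -> 36 infected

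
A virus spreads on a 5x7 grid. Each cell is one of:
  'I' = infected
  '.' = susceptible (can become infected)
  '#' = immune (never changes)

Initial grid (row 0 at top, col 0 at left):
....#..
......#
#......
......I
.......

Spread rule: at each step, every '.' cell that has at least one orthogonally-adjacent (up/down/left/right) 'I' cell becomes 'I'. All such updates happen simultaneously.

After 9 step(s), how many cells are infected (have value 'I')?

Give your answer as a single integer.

Answer: 32

Derivation:
Step 0 (initial): 1 infected
Step 1: +3 new -> 4 infected
Step 2: +3 new -> 7 infected
Step 3: +4 new -> 11 infected
Step 4: +5 new -> 16 infected
Step 5: +5 new -> 21 infected
Step 6: +5 new -> 26 infected
Step 7: +3 new -> 29 infected
Step 8: +2 new -> 31 infected
Step 9: +1 new -> 32 infected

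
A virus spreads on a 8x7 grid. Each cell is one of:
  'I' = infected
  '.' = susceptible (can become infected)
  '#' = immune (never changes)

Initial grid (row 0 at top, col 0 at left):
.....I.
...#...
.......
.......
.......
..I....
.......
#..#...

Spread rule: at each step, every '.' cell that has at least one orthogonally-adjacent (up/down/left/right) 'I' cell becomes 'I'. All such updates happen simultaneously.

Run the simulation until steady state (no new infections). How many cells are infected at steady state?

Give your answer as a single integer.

Step 0 (initial): 2 infected
Step 1: +7 new -> 9 infected
Step 2: +12 new -> 21 infected
Step 3: +13 new -> 34 infected
Step 4: +11 new -> 45 infected
Step 5: +6 new -> 51 infected
Step 6: +2 new -> 53 infected
Step 7: +0 new -> 53 infected

Answer: 53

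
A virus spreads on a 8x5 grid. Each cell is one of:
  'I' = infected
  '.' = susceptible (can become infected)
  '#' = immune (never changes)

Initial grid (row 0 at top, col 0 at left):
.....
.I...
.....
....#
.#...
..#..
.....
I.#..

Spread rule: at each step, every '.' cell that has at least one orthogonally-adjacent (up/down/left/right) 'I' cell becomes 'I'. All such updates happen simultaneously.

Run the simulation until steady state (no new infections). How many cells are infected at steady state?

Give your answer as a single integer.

Answer: 36

Derivation:
Step 0 (initial): 2 infected
Step 1: +6 new -> 8 infected
Step 2: +8 new -> 16 infected
Step 3: +8 new -> 24 infected
Step 4: +5 new -> 29 infected
Step 5: +4 new -> 33 infected
Step 6: +3 new -> 36 infected
Step 7: +0 new -> 36 infected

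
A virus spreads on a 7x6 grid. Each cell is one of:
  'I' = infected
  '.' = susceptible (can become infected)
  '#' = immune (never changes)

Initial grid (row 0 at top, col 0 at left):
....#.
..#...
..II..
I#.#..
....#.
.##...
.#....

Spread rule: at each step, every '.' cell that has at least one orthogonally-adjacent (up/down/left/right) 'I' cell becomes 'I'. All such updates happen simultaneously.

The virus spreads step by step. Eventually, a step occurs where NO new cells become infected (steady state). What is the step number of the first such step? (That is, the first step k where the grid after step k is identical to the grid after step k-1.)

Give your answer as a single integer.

Answer: 7

Derivation:
Step 0 (initial): 3 infected
Step 1: +6 new -> 9 infected
Step 2: +9 new -> 18 infected
Step 3: +7 new -> 25 infected
Step 4: +3 new -> 28 infected
Step 5: +3 new -> 31 infected
Step 6: +3 new -> 34 infected
Step 7: +0 new -> 34 infected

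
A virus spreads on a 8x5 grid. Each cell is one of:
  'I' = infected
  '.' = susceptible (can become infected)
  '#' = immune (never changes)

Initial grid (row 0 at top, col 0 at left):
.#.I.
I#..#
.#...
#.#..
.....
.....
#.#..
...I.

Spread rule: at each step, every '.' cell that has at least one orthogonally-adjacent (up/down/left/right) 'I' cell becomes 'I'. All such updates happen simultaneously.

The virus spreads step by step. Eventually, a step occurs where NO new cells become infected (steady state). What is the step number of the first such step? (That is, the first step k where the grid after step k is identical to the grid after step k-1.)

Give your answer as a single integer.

Answer: 7

Derivation:
Step 0 (initial): 3 infected
Step 1: +8 new -> 11 infected
Step 2: +5 new -> 16 infected
Step 3: +8 new -> 24 infected
Step 4: +4 new -> 28 infected
Step 5: +2 new -> 30 infected
Step 6: +2 new -> 32 infected
Step 7: +0 new -> 32 infected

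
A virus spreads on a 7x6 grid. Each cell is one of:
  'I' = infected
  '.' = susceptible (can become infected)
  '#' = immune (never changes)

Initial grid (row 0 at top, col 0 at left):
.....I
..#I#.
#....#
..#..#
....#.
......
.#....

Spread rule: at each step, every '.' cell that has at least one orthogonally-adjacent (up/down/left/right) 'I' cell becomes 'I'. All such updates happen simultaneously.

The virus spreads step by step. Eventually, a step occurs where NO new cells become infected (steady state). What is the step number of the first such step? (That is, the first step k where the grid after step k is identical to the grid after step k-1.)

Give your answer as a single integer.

Answer: 9

Derivation:
Step 0 (initial): 2 infected
Step 1: +4 new -> 6 infected
Step 2: +4 new -> 10 infected
Step 3: +4 new -> 14 infected
Step 4: +5 new -> 19 infected
Step 5: +6 new -> 25 infected
Step 6: +5 new -> 30 infected
Step 7: +3 new -> 33 infected
Step 8: +1 new -> 34 infected
Step 9: +0 new -> 34 infected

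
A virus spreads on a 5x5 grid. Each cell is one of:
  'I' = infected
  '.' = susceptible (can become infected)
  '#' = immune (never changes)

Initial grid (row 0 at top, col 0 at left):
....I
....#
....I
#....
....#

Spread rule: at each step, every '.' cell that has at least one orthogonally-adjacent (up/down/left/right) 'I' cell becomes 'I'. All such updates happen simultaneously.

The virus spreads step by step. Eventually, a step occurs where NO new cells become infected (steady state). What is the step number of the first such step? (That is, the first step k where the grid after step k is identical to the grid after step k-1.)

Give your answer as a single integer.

Step 0 (initial): 2 infected
Step 1: +3 new -> 5 infected
Step 2: +4 new -> 9 infected
Step 3: +5 new -> 14 infected
Step 4: +5 new -> 19 infected
Step 5: +2 new -> 21 infected
Step 6: +1 new -> 22 infected
Step 7: +0 new -> 22 infected

Answer: 7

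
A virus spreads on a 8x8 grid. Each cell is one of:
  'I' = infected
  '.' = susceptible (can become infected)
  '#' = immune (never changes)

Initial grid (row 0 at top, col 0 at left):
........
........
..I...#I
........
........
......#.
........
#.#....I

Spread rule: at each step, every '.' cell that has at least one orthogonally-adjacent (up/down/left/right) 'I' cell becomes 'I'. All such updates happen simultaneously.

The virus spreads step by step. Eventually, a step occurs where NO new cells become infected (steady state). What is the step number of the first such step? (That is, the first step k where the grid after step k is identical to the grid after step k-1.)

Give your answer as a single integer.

Answer: 7

Derivation:
Step 0 (initial): 3 infected
Step 1: +8 new -> 11 infected
Step 2: +15 new -> 26 infected
Step 3: +16 new -> 42 infected
Step 4: +12 new -> 54 infected
Step 5: +4 new -> 58 infected
Step 6: +2 new -> 60 infected
Step 7: +0 new -> 60 infected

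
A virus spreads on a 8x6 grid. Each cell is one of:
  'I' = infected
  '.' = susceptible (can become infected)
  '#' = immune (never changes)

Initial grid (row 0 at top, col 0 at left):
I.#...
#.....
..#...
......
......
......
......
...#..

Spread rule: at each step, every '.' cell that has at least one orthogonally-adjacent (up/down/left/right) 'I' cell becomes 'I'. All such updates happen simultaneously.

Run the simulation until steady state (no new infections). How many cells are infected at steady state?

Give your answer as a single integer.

Answer: 44

Derivation:
Step 0 (initial): 1 infected
Step 1: +1 new -> 2 infected
Step 2: +1 new -> 3 infected
Step 3: +2 new -> 5 infected
Step 4: +3 new -> 8 infected
Step 5: +6 new -> 14 infected
Step 6: +7 new -> 21 infected
Step 7: +7 new -> 28 infected
Step 8: +6 new -> 34 infected
Step 9: +5 new -> 39 infected
Step 10: +2 new -> 41 infected
Step 11: +2 new -> 43 infected
Step 12: +1 new -> 44 infected
Step 13: +0 new -> 44 infected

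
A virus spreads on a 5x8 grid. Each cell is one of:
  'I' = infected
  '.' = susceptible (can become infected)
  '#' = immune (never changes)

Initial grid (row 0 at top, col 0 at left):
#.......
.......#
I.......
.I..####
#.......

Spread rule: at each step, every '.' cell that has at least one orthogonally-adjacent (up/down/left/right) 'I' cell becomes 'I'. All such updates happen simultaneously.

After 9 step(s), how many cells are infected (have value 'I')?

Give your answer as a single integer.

Step 0 (initial): 2 infected
Step 1: +5 new -> 7 infected
Step 2: +4 new -> 11 infected
Step 3: +4 new -> 15 infected
Step 4: +4 new -> 19 infected
Step 5: +4 new -> 23 infected
Step 6: +4 new -> 27 infected
Step 7: +4 new -> 31 infected
Step 8: +1 new -> 32 infected
Step 9: +1 new -> 33 infected

Answer: 33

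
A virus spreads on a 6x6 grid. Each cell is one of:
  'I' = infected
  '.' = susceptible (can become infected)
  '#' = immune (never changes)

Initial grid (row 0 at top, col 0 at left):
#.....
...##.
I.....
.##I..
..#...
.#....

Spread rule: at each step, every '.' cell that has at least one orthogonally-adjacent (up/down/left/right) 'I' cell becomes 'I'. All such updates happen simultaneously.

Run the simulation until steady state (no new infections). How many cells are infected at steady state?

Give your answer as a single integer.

Step 0 (initial): 2 infected
Step 1: +6 new -> 8 infected
Step 2: +7 new -> 15 infected
Step 3: +8 new -> 23 infected
Step 4: +3 new -> 26 infected
Step 5: +2 new -> 28 infected
Step 6: +1 new -> 29 infected
Step 7: +0 new -> 29 infected

Answer: 29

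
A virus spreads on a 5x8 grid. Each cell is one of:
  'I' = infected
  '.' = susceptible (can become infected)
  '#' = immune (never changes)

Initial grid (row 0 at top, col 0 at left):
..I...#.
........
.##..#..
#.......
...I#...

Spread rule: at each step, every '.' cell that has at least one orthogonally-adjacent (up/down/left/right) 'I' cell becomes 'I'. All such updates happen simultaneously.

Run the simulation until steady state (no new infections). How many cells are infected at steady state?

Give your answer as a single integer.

Step 0 (initial): 2 infected
Step 1: +5 new -> 7 infected
Step 2: +8 new -> 15 infected
Step 3: +7 new -> 22 infected
Step 4: +4 new -> 26 infected
Step 5: +4 new -> 30 infected
Step 6: +3 new -> 33 infected
Step 7: +1 new -> 34 infected
Step 8: +0 new -> 34 infected

Answer: 34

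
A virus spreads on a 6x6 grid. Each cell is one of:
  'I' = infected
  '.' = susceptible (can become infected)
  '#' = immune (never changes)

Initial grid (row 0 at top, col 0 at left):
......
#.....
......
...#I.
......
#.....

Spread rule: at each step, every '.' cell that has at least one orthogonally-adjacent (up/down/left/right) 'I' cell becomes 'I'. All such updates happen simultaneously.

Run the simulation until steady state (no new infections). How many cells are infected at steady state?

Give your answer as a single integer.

Step 0 (initial): 1 infected
Step 1: +3 new -> 4 infected
Step 2: +6 new -> 10 infected
Step 3: +7 new -> 17 infected
Step 4: +7 new -> 24 infected
Step 5: +6 new -> 30 infected
Step 6: +2 new -> 32 infected
Step 7: +1 new -> 33 infected
Step 8: +0 new -> 33 infected

Answer: 33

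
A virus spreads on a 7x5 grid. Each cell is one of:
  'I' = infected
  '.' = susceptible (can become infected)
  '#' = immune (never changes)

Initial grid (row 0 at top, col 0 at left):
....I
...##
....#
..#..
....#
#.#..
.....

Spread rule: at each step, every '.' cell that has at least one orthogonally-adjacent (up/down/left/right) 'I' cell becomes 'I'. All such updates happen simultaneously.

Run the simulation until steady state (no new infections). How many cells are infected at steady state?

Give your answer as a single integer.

Answer: 28

Derivation:
Step 0 (initial): 1 infected
Step 1: +1 new -> 2 infected
Step 2: +1 new -> 3 infected
Step 3: +2 new -> 5 infected
Step 4: +3 new -> 8 infected
Step 5: +3 new -> 11 infected
Step 6: +3 new -> 14 infected
Step 7: +4 new -> 18 infected
Step 8: +4 new -> 22 infected
Step 9: +3 new -> 25 infected
Step 10: +3 new -> 28 infected
Step 11: +0 new -> 28 infected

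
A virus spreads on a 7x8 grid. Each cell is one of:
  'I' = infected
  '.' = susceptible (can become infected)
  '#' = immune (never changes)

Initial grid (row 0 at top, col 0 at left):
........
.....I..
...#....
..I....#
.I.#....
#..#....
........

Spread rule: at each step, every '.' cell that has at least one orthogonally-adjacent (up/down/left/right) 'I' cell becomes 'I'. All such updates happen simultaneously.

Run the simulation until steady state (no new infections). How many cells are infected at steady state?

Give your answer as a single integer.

Step 0 (initial): 3 infected
Step 1: +10 new -> 13 infected
Step 2: +13 new -> 26 infected
Step 3: +11 new -> 37 infected
Step 4: +6 new -> 43 infected
Step 5: +5 new -> 48 infected
Step 6: +2 new -> 50 infected
Step 7: +1 new -> 51 infected
Step 8: +0 new -> 51 infected

Answer: 51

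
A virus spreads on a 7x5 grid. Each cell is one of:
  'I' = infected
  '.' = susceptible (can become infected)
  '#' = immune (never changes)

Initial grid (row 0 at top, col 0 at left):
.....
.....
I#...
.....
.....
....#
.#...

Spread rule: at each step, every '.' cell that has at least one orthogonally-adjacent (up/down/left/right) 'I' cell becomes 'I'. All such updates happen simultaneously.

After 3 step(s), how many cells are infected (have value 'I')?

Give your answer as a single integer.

Answer: 12

Derivation:
Step 0 (initial): 1 infected
Step 1: +2 new -> 3 infected
Step 2: +4 new -> 7 infected
Step 3: +5 new -> 12 infected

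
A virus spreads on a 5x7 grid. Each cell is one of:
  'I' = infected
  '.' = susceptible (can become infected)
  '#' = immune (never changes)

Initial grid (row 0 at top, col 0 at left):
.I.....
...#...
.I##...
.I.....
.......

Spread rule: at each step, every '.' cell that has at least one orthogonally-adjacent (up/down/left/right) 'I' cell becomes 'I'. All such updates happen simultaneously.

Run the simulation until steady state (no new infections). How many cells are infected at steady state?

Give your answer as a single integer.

Step 0 (initial): 3 infected
Step 1: +7 new -> 10 infected
Step 2: +6 new -> 16 infected
Step 3: +3 new -> 19 infected
Step 4: +5 new -> 24 infected
Step 5: +5 new -> 29 infected
Step 6: +3 new -> 32 infected
Step 7: +0 new -> 32 infected

Answer: 32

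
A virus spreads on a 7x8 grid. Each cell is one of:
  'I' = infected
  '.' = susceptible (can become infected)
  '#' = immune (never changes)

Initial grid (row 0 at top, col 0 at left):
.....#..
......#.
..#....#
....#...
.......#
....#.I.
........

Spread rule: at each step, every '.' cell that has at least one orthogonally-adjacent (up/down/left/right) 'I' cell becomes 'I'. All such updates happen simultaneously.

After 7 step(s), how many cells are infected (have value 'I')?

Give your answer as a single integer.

Answer: 35

Derivation:
Step 0 (initial): 1 infected
Step 1: +4 new -> 5 infected
Step 2: +4 new -> 9 infected
Step 3: +5 new -> 14 infected
Step 4: +3 new -> 17 infected
Step 5: +6 new -> 23 infected
Step 6: +6 new -> 29 infected
Step 7: +6 new -> 35 infected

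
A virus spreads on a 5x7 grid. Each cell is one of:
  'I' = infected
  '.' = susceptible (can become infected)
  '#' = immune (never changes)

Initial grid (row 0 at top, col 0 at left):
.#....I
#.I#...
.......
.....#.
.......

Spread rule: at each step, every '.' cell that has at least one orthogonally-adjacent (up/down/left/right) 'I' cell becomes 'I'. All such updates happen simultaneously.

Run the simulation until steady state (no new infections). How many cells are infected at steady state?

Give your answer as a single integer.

Answer: 30

Derivation:
Step 0 (initial): 2 infected
Step 1: +5 new -> 7 infected
Step 2: +7 new -> 14 infected
Step 3: +8 new -> 22 infected
Step 4: +5 new -> 27 infected
Step 5: +3 new -> 30 infected
Step 6: +0 new -> 30 infected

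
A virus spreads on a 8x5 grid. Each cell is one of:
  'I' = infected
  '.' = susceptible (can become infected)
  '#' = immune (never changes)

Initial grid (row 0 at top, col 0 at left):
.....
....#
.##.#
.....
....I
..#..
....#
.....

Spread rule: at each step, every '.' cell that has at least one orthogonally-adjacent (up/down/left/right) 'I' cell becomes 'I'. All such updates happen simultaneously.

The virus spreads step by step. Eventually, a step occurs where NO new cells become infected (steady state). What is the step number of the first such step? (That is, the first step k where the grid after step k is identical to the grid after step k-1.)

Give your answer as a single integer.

Answer: 9

Derivation:
Step 0 (initial): 1 infected
Step 1: +3 new -> 4 infected
Step 2: +3 new -> 7 infected
Step 3: +4 new -> 11 infected
Step 4: +6 new -> 17 infected
Step 5: +7 new -> 24 infected
Step 6: +6 new -> 30 infected
Step 7: +3 new -> 33 infected
Step 8: +1 new -> 34 infected
Step 9: +0 new -> 34 infected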